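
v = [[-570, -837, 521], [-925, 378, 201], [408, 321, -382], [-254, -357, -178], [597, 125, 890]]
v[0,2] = 521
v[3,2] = -178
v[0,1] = -837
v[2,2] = -382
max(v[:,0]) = 597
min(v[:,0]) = -925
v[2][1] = 321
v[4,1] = 125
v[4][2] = 890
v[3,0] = -254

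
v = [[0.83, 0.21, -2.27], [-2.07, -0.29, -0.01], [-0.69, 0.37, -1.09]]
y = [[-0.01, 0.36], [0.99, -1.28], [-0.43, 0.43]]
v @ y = [[1.18, -0.95], [-0.26, -0.38], [0.84, -1.19]]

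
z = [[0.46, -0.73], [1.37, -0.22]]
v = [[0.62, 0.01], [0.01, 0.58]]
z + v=[[1.08, -0.72], [1.38, 0.36]]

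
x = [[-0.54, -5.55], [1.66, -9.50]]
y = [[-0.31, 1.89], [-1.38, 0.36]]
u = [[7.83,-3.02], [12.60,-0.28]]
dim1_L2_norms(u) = [8.39, 12.6]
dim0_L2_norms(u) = [14.83, 3.03]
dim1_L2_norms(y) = [1.92, 1.43]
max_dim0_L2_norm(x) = 11.0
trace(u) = 7.55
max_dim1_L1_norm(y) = 2.2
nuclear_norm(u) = 17.35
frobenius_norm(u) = 15.14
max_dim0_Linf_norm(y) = 1.89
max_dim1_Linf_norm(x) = 9.5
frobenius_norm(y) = 2.39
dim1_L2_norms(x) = [5.58, 9.64]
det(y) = 2.50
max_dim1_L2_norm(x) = 9.64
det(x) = 14.34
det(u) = 35.86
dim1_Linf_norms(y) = [1.89, 1.38]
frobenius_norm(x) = 11.14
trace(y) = 0.05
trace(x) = -10.04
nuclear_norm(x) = 12.36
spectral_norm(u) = 14.95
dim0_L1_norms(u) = [20.43, 3.3]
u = x @ y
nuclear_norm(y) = 3.27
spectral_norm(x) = 11.06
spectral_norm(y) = 2.06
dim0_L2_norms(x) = [1.75, 11.0]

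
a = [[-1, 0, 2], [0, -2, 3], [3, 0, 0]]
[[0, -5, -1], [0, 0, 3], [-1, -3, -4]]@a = [[-3, 10, -15], [9, 0, 0], [-11, 6, -11]]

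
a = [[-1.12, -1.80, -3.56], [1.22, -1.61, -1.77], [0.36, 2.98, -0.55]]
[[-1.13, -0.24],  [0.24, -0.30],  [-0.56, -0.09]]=a @ [[0.38, -0.1], [-0.18, -0.0], [0.29, 0.10]]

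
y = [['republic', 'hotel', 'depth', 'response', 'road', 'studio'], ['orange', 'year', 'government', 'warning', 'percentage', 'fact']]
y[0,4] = 'road'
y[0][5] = 'studio'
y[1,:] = ['orange', 'year', 'government', 'warning', 'percentage', 'fact']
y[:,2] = ['depth', 'government']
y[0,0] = 'republic'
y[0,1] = 'hotel'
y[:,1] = ['hotel', 'year']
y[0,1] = 'hotel'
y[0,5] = 'studio'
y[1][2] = 'government'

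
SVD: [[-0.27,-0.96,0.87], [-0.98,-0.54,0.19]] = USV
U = [[-0.79, -0.62], [-0.62, 0.79]]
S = [1.58, 0.74]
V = [[0.52, 0.69, -0.51], [-0.82, 0.23, -0.53]]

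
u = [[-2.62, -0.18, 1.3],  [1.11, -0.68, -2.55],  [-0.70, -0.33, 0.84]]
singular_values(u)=[3.95, 1.52, 0.41]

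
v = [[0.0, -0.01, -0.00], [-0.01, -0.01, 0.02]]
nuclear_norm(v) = 0.03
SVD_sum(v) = [[-0.0, -0.0, 0.00], [-0.01, -0.01, 0.02]] + [[0.00, -0.01, -0.00], [-0.00, 0.00, 0.00]]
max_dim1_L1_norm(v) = 0.04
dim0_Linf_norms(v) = [0.01, 0.01, 0.02]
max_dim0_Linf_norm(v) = 0.02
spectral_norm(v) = 0.02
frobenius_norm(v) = 0.03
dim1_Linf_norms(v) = [0.01, 0.02]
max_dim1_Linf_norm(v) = 0.02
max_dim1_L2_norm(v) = 0.02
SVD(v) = [[0.19, 0.98], [0.98, -0.19]] @ diag([0.02488489984622653, 0.008985641860394552]) @ [[-0.39, -0.47, 0.79], [0.21, -0.88, -0.42]]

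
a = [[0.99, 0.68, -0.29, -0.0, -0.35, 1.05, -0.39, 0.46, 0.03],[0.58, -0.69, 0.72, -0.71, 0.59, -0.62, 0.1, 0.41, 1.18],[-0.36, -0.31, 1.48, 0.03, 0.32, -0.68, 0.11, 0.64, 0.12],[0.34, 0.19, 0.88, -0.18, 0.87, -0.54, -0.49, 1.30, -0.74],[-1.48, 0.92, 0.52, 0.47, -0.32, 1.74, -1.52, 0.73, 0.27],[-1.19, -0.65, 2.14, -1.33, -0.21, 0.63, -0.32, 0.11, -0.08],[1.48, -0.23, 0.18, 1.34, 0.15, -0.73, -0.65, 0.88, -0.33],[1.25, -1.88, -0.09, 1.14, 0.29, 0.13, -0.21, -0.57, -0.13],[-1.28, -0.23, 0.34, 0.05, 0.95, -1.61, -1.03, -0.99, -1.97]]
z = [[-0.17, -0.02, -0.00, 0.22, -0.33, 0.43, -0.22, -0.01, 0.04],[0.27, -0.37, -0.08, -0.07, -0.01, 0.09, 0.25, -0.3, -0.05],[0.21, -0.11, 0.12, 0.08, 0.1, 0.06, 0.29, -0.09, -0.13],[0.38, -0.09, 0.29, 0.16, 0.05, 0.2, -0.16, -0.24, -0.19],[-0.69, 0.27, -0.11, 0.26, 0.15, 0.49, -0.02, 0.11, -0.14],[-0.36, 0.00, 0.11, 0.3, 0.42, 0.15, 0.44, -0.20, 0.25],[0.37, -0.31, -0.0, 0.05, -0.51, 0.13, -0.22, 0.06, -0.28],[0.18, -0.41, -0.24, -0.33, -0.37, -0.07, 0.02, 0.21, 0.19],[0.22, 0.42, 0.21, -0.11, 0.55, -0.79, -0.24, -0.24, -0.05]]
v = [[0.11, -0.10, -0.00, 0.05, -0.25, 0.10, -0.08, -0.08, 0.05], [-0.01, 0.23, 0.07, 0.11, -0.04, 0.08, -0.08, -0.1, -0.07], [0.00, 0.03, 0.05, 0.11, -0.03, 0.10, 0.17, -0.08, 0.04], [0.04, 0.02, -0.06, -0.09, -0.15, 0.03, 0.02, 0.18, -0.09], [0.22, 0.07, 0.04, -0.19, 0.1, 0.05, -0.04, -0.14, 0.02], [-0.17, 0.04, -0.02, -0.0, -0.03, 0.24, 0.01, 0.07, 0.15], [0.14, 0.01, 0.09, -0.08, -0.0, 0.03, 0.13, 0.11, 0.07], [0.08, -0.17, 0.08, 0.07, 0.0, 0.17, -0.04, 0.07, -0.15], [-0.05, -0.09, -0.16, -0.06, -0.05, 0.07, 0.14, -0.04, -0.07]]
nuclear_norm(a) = 19.27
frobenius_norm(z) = 2.37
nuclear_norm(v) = 2.53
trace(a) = -1.28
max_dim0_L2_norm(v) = 0.35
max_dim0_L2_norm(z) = 1.07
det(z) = -0.00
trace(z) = -0.02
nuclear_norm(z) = 5.43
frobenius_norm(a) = 7.58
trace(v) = 0.77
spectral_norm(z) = 1.41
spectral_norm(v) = 0.43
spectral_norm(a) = 4.09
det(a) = 52.99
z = a @ v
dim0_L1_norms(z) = [2.85, 2.0, 1.16, 1.58, 2.49, 2.41, 1.86, 1.46, 1.32]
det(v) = -0.00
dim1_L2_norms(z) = [0.65, 0.62, 0.45, 0.65, 0.96, 0.85, 0.8, 0.77, 1.15]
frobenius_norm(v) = 0.92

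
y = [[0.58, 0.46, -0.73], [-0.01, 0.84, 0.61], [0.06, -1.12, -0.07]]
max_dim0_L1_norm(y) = 2.42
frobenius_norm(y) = 1.85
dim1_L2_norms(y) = [1.04, 1.04, 1.12]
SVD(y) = [[-0.24, -0.91, -0.33], [-0.62, 0.4, -0.67], [0.74, 0.04, -0.67]] @ diag([1.4924960428291214, 1.0620927891997234, 0.2569328108073529]) @ [[-0.06, -0.98, -0.17],[-0.50, -0.12, 0.86],[-0.86, 0.14, -0.49]]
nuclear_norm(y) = 2.81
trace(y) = 1.35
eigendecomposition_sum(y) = [[0.55-0.00j, (1.17-0j), 0.46-0.00j], [(0.03-0j), (0.07-0j), (0.03-0j)], [(-0+0j), (-0.01+0j), -0.00+0.00j]] + [[0.02+0.04j, -0.36-0.70j, -0.60-0.05j], [-0.02-0.01j, (0.39+0.21j), 0.29-0.17j], [0.03-0.01j, (-0.56+0.29j), -0.03+0.48j]] + [[(0.02-0.04j),  -0.36+0.70j,  -0.60+0.05j], [-0.02+0.01j,  (0.39-0.21j),  (0.29+0.17j)], [(0.03+0.01j),  (-0.56-0.29j),  -0.03-0.48j]]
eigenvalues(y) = [(0.61+0j), (0.37+0.73j), (0.37-0.73j)]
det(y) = 0.41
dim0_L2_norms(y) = [0.58, 1.47, 0.95]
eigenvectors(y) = [[(-1+0j), -0.72+0.00j, (-0.72-0j)], [(-0.06+0j), 0.33-0.23j, (0.33+0.23j)], [0.00+0.00j, 0.00+0.57j, 0.00-0.57j]]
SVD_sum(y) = [[0.02, 0.36, 0.06], [0.06, 0.91, 0.16], [-0.07, -1.09, -0.19]] + [[0.49,0.11,-0.83], [-0.21,-0.05,0.37], [-0.02,-0.0,0.04]] + [[0.07,-0.01,0.04], [0.15,-0.02,0.08], [0.15,-0.02,0.08]]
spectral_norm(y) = 1.49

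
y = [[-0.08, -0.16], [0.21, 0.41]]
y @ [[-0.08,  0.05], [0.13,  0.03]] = [[-0.01, -0.01],[0.04, 0.02]]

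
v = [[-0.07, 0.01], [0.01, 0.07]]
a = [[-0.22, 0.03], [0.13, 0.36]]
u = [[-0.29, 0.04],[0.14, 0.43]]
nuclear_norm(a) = 0.60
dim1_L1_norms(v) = [0.08, 0.08]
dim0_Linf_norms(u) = [0.29, 0.43]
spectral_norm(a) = 0.39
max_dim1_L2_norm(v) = 0.07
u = v + a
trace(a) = 0.14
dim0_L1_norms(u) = [0.43, 0.47]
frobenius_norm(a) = 0.44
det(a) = -0.08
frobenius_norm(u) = 0.54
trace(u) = 0.14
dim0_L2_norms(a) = [0.26, 0.36]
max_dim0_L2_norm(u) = 0.43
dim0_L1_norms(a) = [0.35, 0.39]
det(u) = -0.13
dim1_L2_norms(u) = [0.29, 0.45]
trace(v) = 0.00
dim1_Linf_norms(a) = [0.22, 0.36]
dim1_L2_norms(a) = [0.22, 0.38]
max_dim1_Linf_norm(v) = 0.07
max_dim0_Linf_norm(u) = 0.43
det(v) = -0.01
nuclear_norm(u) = 0.74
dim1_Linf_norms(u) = [0.29, 0.43]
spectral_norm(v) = 0.07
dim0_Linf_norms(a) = [0.22, 0.36]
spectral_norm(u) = 0.46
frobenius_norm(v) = 0.10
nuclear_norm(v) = 0.14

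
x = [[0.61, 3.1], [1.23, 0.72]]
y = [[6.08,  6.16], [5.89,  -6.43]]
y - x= [[5.47, 3.06], [4.66, -7.15]]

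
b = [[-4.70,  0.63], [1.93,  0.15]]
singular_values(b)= [5.11, 0.38]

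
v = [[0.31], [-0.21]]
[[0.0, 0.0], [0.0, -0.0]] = v@[[-0.0, 0.01]]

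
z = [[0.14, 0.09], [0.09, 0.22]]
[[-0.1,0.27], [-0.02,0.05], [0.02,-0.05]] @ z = [[0.01, 0.05],[0.0, 0.01],[-0.00, -0.01]]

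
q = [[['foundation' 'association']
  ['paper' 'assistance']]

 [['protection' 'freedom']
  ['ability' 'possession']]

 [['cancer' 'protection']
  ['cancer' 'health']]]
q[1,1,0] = 'ability'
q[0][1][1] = 'assistance'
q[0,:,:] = [['foundation', 'association'], ['paper', 'assistance']]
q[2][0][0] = 'cancer'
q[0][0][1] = 'association'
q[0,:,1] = ['association', 'assistance']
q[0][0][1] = 'association'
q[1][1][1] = 'possession'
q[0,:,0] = ['foundation', 'paper']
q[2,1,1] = 'health'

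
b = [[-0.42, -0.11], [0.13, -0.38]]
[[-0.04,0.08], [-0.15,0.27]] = b @ [[0.0,-0.0],[0.40,-0.7]]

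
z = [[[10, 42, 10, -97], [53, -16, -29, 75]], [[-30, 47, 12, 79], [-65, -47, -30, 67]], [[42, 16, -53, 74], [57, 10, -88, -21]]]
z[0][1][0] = 53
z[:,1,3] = [75, 67, -21]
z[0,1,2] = -29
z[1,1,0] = -65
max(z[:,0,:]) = 79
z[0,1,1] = -16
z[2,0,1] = 16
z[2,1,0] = 57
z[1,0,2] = 12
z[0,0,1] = 42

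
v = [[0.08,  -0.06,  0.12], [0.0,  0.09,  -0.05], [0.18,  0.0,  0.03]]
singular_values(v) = [0.22, 0.13, 0.04]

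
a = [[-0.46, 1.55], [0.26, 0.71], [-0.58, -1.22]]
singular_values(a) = [2.1, 0.78]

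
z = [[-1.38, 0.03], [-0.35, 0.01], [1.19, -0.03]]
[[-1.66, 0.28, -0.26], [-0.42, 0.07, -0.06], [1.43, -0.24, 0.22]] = z@[[1.2, -0.21, 0.21], [-0.21, -0.3, 1.11]]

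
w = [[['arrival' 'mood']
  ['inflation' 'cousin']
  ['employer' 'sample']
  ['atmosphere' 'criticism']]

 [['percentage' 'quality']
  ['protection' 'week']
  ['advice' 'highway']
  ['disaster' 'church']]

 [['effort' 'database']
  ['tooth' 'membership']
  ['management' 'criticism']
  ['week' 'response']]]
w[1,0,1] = 'quality'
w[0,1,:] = ['inflation', 'cousin']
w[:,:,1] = [['mood', 'cousin', 'sample', 'criticism'], ['quality', 'week', 'highway', 'church'], ['database', 'membership', 'criticism', 'response']]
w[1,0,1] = 'quality'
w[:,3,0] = ['atmosphere', 'disaster', 'week']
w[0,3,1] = 'criticism'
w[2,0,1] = 'database'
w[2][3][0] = 'week'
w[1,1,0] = 'protection'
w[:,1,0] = ['inflation', 'protection', 'tooth']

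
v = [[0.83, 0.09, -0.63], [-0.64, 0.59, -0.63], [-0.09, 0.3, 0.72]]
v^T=[[0.83, -0.64, -0.09],  [0.09, 0.59, 0.3],  [-0.63, -0.63, 0.72]]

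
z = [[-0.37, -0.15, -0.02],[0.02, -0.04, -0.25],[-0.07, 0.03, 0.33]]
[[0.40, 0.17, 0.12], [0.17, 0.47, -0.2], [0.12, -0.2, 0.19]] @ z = [[-0.15, -0.06, -0.01], [-0.04, -0.05, -0.19], [-0.06, -0.00, 0.11]]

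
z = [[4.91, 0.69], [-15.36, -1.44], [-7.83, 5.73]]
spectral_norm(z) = 17.96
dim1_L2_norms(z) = [4.96, 15.43, 9.7]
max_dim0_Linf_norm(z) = 15.36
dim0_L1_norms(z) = [28.1, 7.86]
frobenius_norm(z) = 18.89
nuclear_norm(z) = 23.80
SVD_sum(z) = [[4.84, -0.33], [-15.19, 1.02], [-8.18, 0.55]] + [[0.07, 1.02], [-0.17, -2.46], [0.35, 5.18]]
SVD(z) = [[-0.27, 0.17], [0.85, -0.42], [0.46, 0.89]] @ diag([17.962496525353558, 5.837629534037032]) @ [[-1.0, 0.07], [0.07, 1.0]]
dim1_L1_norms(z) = [5.6, 16.8, 13.56]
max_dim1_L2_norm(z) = 15.43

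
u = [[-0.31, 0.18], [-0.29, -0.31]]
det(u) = 0.148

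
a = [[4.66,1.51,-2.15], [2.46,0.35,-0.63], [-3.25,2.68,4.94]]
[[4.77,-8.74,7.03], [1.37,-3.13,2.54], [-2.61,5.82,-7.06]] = a @ [[0.08,  -0.65,  0.51], [1.26,  -1.53,  0.86], [-1.16,  1.58,  -1.56]]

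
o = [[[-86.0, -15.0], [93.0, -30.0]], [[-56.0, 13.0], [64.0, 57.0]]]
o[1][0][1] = 13.0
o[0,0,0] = -86.0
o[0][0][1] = -15.0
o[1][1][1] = 57.0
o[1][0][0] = -56.0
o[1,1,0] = 64.0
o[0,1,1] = -30.0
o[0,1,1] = -30.0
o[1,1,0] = 64.0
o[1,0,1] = 13.0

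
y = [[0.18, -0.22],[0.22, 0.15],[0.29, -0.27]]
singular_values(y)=[0.49, 0.26]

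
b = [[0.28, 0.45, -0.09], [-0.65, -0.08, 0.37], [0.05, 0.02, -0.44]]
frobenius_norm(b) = 1.03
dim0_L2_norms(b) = [0.71, 0.46, 0.58]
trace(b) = -0.24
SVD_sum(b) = [[0.31,0.13,-0.23], [-0.56,-0.23,0.40], [0.22,0.09,-0.16]] + [[0.05, 0.24, 0.21], [0.01, 0.06, 0.05], [-0.04, -0.20, -0.17]] + [[-0.08, 0.08, -0.07], [-0.1, 0.09, -0.09], [-0.13, 0.12, -0.12]]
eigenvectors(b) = [[-0.22-0.61j,  -0.22+0.61j,  (0.32+0j)],[0.76+0.00j,  0.76-0.00j,  -0.33+0.00j],[-0.02-0.03j,  (-0.02+0.03j),  (0.89+0j)]]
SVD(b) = [[-0.46, -0.77, 0.44], [0.83, -0.19, 0.53], [-0.33, 0.61, 0.72]] @ diag([0.8852866084651813, 0.42190186394175205, 0.2992765244296529]) @ [[-0.77, -0.32, 0.55], [-0.15, -0.75, -0.64], [-0.62, 0.57, -0.53]]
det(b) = -0.11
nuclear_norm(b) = 1.61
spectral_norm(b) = 0.89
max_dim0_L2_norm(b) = 0.71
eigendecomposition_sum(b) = [[(0.14+0.24j), (0.23-0.04j), (0.04-0.1j)], [(-0.32+0.05j), -0.04+0.27j, (0.1+0.08j)], [0.01+0.01j, 0.01-0.01j, 0.00-0.01j]] + [[0.14-0.24j, (0.23+0.04j), 0.04+0.10j], [-0.32-0.05j, (-0.04-0.27j), (0.1-0.08j)], [(0.01-0.01j), 0.01+0.01j, 0.01j]] + [[0.01+0.00j,  -0.00+0.00j,  -0.16+0.00j],[-0.01-0.00j,  0.00-0.00j,  (0.17-0j)],[0.02+0.00j,  (-0.01+0j),  (-0.44+0j)]]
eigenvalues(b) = [(0.09+0.5j), (0.09-0.5j), (-0.43+0j)]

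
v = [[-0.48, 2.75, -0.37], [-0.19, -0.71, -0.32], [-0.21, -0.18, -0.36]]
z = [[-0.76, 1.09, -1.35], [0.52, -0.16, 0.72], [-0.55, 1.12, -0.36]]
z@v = [[0.44,-2.62,0.42], [-0.37,1.41,-0.40], [0.13,-2.24,-0.03]]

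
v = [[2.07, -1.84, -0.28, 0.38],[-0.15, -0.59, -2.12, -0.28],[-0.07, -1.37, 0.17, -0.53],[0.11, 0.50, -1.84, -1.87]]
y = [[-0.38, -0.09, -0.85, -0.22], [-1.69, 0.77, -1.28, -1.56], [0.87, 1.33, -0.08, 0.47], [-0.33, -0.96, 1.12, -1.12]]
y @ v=[[-0.74,1.81,0.56,0.74], [-3.7,3.63,1.49,2.74], [1.66,-2.04,-3.94,-0.88], [-0.74,-0.92,4.38,1.64]]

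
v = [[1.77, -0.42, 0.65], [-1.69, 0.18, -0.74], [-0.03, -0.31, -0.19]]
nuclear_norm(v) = 3.08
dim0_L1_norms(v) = [3.49, 0.91, 1.58]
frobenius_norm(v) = 2.70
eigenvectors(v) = [[-0.75, 0.40, -0.11], [0.66, 0.44, 0.63], [-0.08, -0.8, 0.77]]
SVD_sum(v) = [[1.77, -0.3, 0.71], [-1.69, 0.29, -0.68], [-0.04, 0.01, -0.02]] + [[0.01, -0.11, -0.06], [0.0, -0.11, -0.06], [0.01, -0.32, -0.17]] + [[-0.00, -0.00, 0.0],[-0.0, -0.0, 0.0],[0.00, 0.00, -0.0]]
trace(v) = 1.76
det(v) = 0.00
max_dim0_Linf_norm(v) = 1.77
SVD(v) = [[-0.72, -0.32, -0.61],[0.69, -0.31, -0.65],[0.02, -0.89, 0.45]] @ diag([2.6715618201051314, 0.4046599610248353, 0.002785192980233137]) @ [[-0.92,0.16,-0.37], [-0.04,0.88,0.47], [0.40,0.45,-0.80]]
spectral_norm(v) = 2.67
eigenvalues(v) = [2.2, -0.0, -0.44]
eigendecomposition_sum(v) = [[1.74, -0.46, 0.61],[-1.52, 0.4, -0.54],[0.18, -0.05, 0.06]] + [[-0.00, -0.00, 0.00], [-0.0, -0.0, 0.0], [0.00, 0.00, -0.0]] + [[0.03, 0.04, 0.03], [-0.17, -0.22, -0.2], [-0.21, -0.27, -0.25]]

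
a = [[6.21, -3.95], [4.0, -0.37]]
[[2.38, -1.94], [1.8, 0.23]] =a @ [[0.46, 0.12], [0.12, 0.68]]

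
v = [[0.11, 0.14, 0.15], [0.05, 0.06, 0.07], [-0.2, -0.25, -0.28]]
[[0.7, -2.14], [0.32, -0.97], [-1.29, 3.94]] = v@[[-5.07, 0.03], [3.06, -4.34], [5.51, -10.21]]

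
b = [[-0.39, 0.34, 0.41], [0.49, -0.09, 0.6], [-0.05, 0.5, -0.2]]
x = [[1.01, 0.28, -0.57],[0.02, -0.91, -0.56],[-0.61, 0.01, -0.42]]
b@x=[[-0.64,-0.41,-0.14], [0.13,0.23,-0.48], [0.08,-0.47,-0.17]]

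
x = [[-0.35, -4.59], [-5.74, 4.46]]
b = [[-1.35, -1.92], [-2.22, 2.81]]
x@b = [[10.66,  -12.23], [-2.15,  23.55]]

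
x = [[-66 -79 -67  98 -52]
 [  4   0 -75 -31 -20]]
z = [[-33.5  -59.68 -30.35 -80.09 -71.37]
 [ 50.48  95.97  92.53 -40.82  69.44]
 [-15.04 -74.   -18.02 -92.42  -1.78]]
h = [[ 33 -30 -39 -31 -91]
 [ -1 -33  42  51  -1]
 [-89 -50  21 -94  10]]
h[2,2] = 21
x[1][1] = 0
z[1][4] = 69.44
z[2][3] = -92.42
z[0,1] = -59.68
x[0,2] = -67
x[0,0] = -66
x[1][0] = 4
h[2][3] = -94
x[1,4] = -20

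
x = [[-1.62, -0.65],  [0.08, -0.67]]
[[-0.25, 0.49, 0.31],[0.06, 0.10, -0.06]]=x @[[0.18, -0.23, -0.22], [-0.07, -0.18, 0.07]]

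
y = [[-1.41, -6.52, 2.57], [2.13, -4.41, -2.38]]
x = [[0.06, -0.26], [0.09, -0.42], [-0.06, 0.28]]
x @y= [[-0.64,0.76,0.77], [-1.02,1.27,1.23], [0.68,-0.84,-0.82]]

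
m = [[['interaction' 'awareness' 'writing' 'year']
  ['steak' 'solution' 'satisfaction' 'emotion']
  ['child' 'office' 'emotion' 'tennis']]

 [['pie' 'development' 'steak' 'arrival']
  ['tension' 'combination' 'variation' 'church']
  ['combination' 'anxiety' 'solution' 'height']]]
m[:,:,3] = [['year', 'emotion', 'tennis'], ['arrival', 'church', 'height']]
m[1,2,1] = 'anxiety'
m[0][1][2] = 'satisfaction'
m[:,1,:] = [['steak', 'solution', 'satisfaction', 'emotion'], ['tension', 'combination', 'variation', 'church']]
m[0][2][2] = 'emotion'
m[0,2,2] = 'emotion'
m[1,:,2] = ['steak', 'variation', 'solution']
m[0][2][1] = 'office'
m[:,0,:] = [['interaction', 'awareness', 'writing', 'year'], ['pie', 'development', 'steak', 'arrival']]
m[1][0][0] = 'pie'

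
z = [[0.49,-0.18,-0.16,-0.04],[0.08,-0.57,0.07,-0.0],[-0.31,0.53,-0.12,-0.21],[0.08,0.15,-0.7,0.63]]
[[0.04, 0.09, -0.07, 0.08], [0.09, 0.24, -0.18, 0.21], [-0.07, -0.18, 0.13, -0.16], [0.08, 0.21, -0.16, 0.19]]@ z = [[0.05, -0.08, -0.05, 0.06], [0.14, -0.22, -0.12, 0.17], [-0.10, 0.16, 0.10, -0.13], [0.12, -0.19, -0.11, 0.15]]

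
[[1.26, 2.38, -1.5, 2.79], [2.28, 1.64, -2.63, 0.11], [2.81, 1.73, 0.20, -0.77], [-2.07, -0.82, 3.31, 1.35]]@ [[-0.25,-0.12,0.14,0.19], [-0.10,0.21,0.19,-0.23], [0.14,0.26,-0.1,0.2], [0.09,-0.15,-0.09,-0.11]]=[[-0.51,  -0.46,  0.53,  -0.91], [-1.09,  -0.63,  0.88,  -0.48], [-0.92,  0.19,  0.77,  0.26], [1.18,  0.73,  -0.9,  0.31]]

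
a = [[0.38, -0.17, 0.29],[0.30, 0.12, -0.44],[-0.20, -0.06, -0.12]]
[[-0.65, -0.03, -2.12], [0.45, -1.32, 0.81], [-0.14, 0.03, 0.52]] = a @ [[-0.11, -1.50, -2.20], [3.21, 0.32, 3.43], [-0.23, 2.06, -2.4]]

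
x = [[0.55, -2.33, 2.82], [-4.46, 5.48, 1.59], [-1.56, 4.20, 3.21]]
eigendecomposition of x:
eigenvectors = [[-0.81, 0.1, 0.39],[-0.55, 0.65, 0.37],[0.21, 0.75, 0.84]]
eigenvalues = [-1.74, 6.64, 4.35]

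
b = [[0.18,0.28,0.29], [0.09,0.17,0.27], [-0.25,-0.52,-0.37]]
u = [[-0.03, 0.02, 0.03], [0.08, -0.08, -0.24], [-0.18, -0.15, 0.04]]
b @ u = [[-0.04, -0.06, -0.05], [-0.04, -0.05, -0.03], [0.03, 0.09, 0.10]]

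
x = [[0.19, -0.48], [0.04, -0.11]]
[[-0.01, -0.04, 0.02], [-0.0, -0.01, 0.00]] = x@[[0.01, -0.01, -0.07], [0.03, 0.07, -0.06]]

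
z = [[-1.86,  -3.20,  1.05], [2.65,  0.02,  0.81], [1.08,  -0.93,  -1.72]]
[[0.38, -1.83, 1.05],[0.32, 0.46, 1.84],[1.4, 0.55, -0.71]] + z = [[-1.48,-5.03,2.1], [2.97,0.48,2.65], [2.48,-0.38,-2.43]]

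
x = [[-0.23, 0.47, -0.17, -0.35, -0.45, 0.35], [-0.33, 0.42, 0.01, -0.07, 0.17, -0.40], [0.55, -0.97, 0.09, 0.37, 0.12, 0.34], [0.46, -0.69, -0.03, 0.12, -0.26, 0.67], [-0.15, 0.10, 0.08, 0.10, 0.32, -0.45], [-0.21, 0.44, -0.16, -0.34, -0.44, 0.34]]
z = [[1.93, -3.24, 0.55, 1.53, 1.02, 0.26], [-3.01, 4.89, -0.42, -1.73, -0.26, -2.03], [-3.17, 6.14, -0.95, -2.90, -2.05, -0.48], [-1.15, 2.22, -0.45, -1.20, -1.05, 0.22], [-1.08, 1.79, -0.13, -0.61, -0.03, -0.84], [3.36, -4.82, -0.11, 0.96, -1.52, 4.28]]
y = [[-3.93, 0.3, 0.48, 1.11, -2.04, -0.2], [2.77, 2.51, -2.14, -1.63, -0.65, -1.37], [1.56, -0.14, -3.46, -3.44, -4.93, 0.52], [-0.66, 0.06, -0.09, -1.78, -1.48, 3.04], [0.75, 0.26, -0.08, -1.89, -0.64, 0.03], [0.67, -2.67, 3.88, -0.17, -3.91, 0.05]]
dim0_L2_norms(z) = [6.05, 10.17, 1.27, 4.06, 2.95, 4.85]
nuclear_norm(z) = 17.83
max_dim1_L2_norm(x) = 1.23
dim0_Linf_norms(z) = [3.36, 6.14, 0.95, 2.9, 2.05, 4.28]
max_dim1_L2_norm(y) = 7.13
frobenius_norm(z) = 13.80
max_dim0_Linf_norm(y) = 4.93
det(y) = 1452.64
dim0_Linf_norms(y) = [3.93, 2.67, 3.88, 3.44, 4.93, 3.04]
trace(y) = -7.25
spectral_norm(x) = 1.83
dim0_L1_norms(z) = [13.7, 23.1, 2.61, 8.93, 5.93, 8.11]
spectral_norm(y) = 8.25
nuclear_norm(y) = 25.87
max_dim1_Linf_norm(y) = 4.93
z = y @ x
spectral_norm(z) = 13.03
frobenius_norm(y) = 12.38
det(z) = 0.00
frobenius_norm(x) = 2.24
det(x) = 0.00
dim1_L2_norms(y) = [4.6, 4.85, 7.13, 3.88, 2.15, 6.16]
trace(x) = 1.06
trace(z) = 8.92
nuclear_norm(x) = 3.19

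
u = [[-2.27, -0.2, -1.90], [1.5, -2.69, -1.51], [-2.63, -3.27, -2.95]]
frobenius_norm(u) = 6.85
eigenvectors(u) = [[-0.43,-0.72,0.53], [-0.51,0.51,0.18], [0.75,-0.47,0.83]]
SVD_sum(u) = [[-1.03, -1.48, -1.48], [-0.89, -1.27, -1.27], [-2.26, -3.24, -3.24]] + [[-1.43, 1.0, 0.0],[2.27, -1.58, -0.01],[-0.23, 0.16, 0.0]] + [[0.20, 0.29, -0.42], [0.11, 0.16, -0.24], [-0.13, -0.19, 0.29]]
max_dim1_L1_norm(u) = 8.85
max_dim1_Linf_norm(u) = 3.27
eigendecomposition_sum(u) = [[0.25, 0.17, -0.20], [0.3, 0.20, -0.23], [-0.44, -0.29, 0.34]] + [[-1.95, 2.65, 0.68], [1.39, -1.89, -0.49], [-1.29, 1.75, 0.45]] + [[-0.58, -3.02, -2.39], [-0.19, -1.00, -0.79], [-0.9, -4.73, -3.74]]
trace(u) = -7.91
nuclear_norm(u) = 9.98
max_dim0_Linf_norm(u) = 3.27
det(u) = 14.28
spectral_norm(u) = 5.96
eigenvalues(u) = [0.79, -3.39, -5.32]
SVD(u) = [[-0.39, 0.53, -0.75], [-0.34, -0.84, -0.42], [-0.86, 0.09, 0.51]] @ diag([5.962096140619073, 3.2869511828648985, 0.728533823153168]) @ [[0.44, 0.63, 0.63], [-0.82, 0.57, 0.0], [-0.36, -0.52, 0.77]]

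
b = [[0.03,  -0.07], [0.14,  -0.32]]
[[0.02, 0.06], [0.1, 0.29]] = b @ [[-0.01, 0.18], [-0.31, -0.82]]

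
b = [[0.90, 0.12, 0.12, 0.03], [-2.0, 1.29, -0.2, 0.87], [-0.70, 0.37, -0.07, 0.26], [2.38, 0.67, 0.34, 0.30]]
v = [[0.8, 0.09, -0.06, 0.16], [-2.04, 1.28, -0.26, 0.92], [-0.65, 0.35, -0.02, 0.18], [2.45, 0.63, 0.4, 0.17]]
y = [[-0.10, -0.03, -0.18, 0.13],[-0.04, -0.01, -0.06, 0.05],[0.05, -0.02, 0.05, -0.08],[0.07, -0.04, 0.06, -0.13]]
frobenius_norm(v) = 3.82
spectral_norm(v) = 3.44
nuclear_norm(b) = 5.08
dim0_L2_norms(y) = [0.14, 0.05, 0.21, 0.21]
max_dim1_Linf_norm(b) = 2.38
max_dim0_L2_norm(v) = 3.35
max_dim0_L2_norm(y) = 0.21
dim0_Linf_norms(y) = [0.1, 0.04, 0.18, 0.13]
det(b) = -0.00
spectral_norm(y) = 0.32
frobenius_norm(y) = 0.33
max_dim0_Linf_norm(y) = 0.18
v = b + y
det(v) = 0.02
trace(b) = 2.42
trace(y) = -0.19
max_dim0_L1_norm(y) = 0.39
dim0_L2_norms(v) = [3.35, 1.47, 0.48, 0.97]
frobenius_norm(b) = 3.78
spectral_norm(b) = 3.38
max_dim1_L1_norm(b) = 4.36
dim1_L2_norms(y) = [0.25, 0.09, 0.11, 0.16]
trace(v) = 2.23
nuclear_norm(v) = 5.33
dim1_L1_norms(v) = [1.11, 4.5, 1.2, 3.65]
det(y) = 0.00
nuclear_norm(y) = 0.41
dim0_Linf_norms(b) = [2.38, 1.29, 0.34, 0.87]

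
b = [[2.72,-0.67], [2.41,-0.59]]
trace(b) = 2.13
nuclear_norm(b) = 3.74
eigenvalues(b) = [2.13, 0.0]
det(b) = 0.01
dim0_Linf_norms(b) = [2.72, 0.67]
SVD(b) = [[-0.75, -0.66], [-0.66, 0.75]] @ diag([3.742124129559569, 0.002645556282272653]) @ [[-0.97,0.24], [0.24,0.97]]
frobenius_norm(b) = 3.74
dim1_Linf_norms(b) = [2.72, 2.41]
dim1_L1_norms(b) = [3.39, 3.0]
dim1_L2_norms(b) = [2.8, 2.48]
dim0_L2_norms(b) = [3.63, 0.89]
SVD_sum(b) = [[2.72,  -0.67],[2.41,  -0.59]] + [[-0.00, -0.0], [0.0, 0.00]]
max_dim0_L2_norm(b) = 3.63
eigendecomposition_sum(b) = [[2.72, -0.67],[2.42, -0.6]] + [[-0.00,0.00], [-0.01,0.01]]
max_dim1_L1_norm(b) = 3.39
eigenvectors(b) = [[0.75, 0.24],[0.66, 0.97]]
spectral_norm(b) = 3.74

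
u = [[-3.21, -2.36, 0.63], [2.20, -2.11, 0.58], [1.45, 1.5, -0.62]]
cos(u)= [[-3.87, -1.19, 0.26], [1.62, -3.20, 1.23], [2.54, 1.07, 0.71]]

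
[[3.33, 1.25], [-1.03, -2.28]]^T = [[3.33, -1.03],[1.25, -2.28]]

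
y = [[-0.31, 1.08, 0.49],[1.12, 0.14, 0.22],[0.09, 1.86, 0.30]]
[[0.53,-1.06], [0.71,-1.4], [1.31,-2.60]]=y@[[0.56,-1.11],[0.69,-1.37],[-0.08,0.16]]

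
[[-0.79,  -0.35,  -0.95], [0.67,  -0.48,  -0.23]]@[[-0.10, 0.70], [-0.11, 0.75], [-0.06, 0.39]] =[[0.17, -1.19],  [-0.0, 0.02]]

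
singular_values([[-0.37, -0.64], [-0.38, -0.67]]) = [1.07, 0.0]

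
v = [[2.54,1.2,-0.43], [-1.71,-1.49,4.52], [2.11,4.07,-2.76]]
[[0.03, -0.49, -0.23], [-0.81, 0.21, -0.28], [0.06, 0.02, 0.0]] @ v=[[0.43, -0.17, -1.59], [-3.01, -2.42, 2.07], [0.12, 0.04, 0.06]]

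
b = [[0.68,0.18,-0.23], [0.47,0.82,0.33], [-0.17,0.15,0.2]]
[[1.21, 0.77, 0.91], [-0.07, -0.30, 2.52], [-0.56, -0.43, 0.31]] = b @ [[1.89, 1.20, 1.37], [-0.98, -0.86, 1.71], [-0.46, -0.47, 1.43]]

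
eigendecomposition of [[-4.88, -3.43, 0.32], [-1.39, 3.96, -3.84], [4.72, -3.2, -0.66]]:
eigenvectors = [[(-0.4+0.32j), -0.40-0.32j, (-0.25+0j)], [(0.29+0.11j), 0.29-0.11j, (0.82+0j)], [(0.8+0j), 0.80-0.00j, -0.51+0.00j]]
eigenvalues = [(-4.19+1.45j), (-4.19-1.45j), (6.8+0j)]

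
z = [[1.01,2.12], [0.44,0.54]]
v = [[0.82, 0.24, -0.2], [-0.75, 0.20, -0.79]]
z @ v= [[-0.76, 0.67, -1.88],  [-0.04, 0.21, -0.51]]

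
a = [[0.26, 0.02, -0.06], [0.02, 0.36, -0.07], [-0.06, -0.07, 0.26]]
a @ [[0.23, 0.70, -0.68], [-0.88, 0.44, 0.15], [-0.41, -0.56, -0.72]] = [[0.07,0.22,-0.13],[-0.28,0.21,0.09],[-0.06,-0.22,-0.16]]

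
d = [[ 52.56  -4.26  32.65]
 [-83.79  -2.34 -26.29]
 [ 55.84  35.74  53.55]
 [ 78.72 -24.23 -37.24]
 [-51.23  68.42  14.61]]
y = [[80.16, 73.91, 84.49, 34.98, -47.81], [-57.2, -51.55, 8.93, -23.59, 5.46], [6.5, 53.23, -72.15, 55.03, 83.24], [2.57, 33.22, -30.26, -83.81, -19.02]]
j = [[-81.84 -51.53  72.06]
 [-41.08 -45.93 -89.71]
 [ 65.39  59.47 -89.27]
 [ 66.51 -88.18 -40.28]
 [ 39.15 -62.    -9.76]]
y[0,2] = 84.49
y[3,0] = 2.57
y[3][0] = 2.57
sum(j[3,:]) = -61.95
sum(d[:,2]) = 37.279999999999994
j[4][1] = -62.0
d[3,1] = -24.23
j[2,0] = 65.39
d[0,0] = 52.56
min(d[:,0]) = -83.79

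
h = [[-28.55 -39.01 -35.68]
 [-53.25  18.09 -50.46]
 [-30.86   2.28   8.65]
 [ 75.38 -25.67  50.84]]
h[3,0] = 75.38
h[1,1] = 18.09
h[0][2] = -35.68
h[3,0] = 75.38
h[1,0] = -53.25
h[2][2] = 8.65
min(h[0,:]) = -39.01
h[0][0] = -28.55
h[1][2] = -50.46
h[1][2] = -50.46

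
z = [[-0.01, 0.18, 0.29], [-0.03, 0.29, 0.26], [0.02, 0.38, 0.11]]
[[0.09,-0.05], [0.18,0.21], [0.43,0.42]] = z @ [[2.15, -2.32],[1.11, 1.59],[-0.31, -1.25]]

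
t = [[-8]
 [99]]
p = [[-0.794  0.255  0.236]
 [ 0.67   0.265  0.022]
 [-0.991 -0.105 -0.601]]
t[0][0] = -8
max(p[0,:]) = 0.255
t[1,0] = 99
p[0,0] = -0.794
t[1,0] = 99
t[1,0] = 99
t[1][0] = 99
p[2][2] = -0.601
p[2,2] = -0.601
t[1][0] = 99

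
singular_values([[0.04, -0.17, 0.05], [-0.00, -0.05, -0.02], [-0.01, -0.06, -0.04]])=[0.19, 0.06, 0.0]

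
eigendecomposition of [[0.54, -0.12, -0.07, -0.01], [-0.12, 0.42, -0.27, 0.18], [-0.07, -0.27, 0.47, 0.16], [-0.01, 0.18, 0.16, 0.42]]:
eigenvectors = [[-0.21,-0.7,0.64,0.23], [-0.63,-0.21,-0.18,-0.72], [-0.56,-0.08,-0.51,0.64], [0.49,-0.67,-0.55,-0.10]]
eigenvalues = [0.0, 0.49, 0.64, 0.72]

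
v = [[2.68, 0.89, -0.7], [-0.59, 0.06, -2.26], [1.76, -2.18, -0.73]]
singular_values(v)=[3.43, 2.37, 2.22]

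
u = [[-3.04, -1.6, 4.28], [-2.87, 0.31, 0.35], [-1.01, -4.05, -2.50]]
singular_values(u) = [5.82, 4.87, 2.16]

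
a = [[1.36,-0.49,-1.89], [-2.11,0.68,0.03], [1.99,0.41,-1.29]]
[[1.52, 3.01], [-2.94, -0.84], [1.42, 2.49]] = a@ [[1.07, 0.39], [-1.01, 0.03], [0.23, -1.32]]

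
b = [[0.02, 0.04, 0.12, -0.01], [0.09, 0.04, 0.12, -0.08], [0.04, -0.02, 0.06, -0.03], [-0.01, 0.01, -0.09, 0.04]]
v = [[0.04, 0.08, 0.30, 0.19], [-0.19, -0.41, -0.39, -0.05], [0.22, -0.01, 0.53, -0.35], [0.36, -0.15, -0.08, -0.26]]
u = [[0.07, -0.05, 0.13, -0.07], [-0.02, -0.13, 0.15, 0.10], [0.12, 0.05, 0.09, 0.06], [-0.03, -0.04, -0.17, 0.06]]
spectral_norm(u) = 0.29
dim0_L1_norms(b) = [0.16, 0.11, 0.39, 0.16]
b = u @ v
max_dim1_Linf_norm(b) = 0.12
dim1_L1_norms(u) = [0.32, 0.4, 0.32, 0.3]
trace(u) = 0.09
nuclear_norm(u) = 0.68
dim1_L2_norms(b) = [0.13, 0.17, 0.08, 0.1]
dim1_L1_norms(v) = [0.61, 1.04, 1.11, 0.85]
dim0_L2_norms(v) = [0.46, 0.44, 0.73, 0.48]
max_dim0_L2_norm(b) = 0.2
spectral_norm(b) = 0.24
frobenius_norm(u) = 0.38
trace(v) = -0.10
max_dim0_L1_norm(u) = 0.54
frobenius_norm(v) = 1.08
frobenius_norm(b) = 0.25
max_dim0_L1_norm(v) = 1.3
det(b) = -0.00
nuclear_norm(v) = 1.90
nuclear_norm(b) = 0.37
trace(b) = 0.16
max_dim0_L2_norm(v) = 0.73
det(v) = 0.02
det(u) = -0.00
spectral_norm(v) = 0.84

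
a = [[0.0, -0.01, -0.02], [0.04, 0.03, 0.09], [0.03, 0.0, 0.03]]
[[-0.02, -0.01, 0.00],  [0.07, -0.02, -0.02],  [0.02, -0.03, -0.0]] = a @ [[0.03, -0.97, -0.23],[0.07, 0.28, -0.66],[0.76, 0.13, 0.09]]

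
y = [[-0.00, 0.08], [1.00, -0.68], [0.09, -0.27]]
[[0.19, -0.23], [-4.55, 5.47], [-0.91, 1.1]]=y @ [[-2.91,3.48], [2.41,-2.93]]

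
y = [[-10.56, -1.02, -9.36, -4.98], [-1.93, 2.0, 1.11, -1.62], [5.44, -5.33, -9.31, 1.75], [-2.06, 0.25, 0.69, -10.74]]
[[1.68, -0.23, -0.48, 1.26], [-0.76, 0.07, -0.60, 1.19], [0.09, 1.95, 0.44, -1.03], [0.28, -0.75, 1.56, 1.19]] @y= [[-22.5, 0.70, -10.64, -22.37], [2.18, 4.41, 13.6, -10.16], [-0.2, 1.21, -3.48, 8.22], [4.53, -9.80, -17.16, -10.23]]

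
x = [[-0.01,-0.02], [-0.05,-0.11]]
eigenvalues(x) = [-0.0, -0.12]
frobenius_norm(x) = 0.12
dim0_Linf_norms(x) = [0.05, 0.11]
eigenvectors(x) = [[0.91, 0.18], [-0.42, 0.98]]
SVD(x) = [[-0.18, -0.98], [-0.98, 0.18]] @ diag([0.12287936246293346, 0.0008138063055963832]) @ [[0.41,0.91], [0.91,-0.41]]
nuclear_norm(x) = 0.12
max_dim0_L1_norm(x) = 0.13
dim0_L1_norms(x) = [0.06, 0.13]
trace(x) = -0.12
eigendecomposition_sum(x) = [[-0.00, 0.00], [0.00, -0.0]] + [[-0.01, -0.02], [-0.05, -0.11]]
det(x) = 0.00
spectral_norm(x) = 0.12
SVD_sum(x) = [[-0.01, -0.02],[-0.05, -0.11]] + [[-0.0, 0.00],  [0.00, -0.0]]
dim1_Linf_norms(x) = [0.02, 0.11]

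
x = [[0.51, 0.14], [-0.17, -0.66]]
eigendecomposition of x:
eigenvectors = [[0.99, -0.12], [-0.15, 0.99]]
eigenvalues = [0.49, -0.64]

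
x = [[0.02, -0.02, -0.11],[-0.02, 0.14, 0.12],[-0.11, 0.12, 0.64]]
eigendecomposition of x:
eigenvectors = [[0.17, -0.99, -0.04], [-0.22, 0.01, -0.98], [-0.96, -0.17, 0.21]]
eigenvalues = [0.69, 0.0, 0.11]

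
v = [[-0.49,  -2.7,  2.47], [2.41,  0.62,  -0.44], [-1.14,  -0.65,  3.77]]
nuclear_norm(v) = 9.22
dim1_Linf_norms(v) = [2.7, 2.41, 3.77]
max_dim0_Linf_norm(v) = 3.77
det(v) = 20.05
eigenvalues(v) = [(0.43+2.53j), (0.43-2.53j), (3.04+0j)]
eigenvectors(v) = [[-0.73+0.00j, -0.73-0.00j, 0.42+0.00j],[(0.05+0.65j), 0.05-0.65j, (0.26+0j)],[-0.21-0.03j, -0.21+0.03j, 0.87+0.00j]]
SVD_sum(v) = [[-1.15, -1.53, 2.83], [0.49, 0.65, -1.20], [-1.28, -1.7, 3.15]] + [[0.65,  -0.10,  0.21], [1.92,  -0.3,  0.62], [0.15,  -0.02,  0.05]] + [[0.01,-1.07,-0.57],[-0.00,0.27,0.15],[-0.01,1.07,0.57]]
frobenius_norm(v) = 6.00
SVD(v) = [[-0.64, -0.32, -0.7], [0.27, -0.95, 0.18], [-0.72, -0.08, 0.69]] @ diag([5.3133216304608, 2.1623716367027983, 1.7449533392216137]) @ [[0.34, 0.45, -0.83], [-0.94, 0.15, -0.30], [-0.01, 0.88, 0.47]]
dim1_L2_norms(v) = [3.69, 2.53, 3.99]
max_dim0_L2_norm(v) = 4.53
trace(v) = 3.90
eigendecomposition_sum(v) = [[-0.01+1.51j, (-1.39+0.2j), (0.41-0.78j)], [1.35-0.11j, (0.28+1.23j), (-0.73-0.31j)], [-0.07+0.44j, (-0.42-0.01j), 0.16-0.21j]] + [[(-0.01-1.51j),(-1.39-0.2j),(0.41+0.78j)], [1.35+0.11j,0.28-1.23j,-0.73+0.31j], [(-0.07-0.44j),(-0.42+0.01j),0.16+0.21j]] + [[-0.47-0.00j, (0.09+0j), (1.65+0j)],[(-0.29-0j), (0.05+0j), (1.01+0j)],[(-0.99-0j), 0.18+0.00j, (3.46+0j)]]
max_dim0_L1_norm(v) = 6.68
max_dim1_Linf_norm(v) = 3.77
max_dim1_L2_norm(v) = 3.99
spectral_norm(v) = 5.31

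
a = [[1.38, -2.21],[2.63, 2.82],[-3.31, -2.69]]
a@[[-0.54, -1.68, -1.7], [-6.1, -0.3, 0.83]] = [[12.74, -1.66, -4.18], [-18.62, -5.26, -2.13], [18.2, 6.37, 3.39]]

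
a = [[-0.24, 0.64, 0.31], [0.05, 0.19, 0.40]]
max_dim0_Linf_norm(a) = 0.64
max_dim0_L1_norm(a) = 0.83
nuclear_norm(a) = 1.11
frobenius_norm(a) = 0.87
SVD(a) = [[-0.90, -0.44],[-0.44, 0.9]] @ diag([0.8229794701751346, 0.2908690283791916]) @ [[0.24, -0.8, -0.55], [0.52, -0.38, 0.77]]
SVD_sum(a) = [[-0.17, 0.59, 0.41], [-0.08, 0.29, 0.2]] + [[-0.07, 0.05, -0.10], [0.13, -0.10, 0.2]]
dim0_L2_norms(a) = [0.25, 0.67, 0.51]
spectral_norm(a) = 0.82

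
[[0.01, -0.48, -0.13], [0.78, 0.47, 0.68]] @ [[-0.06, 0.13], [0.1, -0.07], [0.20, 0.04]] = [[-0.07, 0.03],[0.14, 0.1]]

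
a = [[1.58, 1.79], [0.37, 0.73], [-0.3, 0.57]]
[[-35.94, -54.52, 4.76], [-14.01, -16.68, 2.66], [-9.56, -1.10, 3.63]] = a @ [[-2.34, -20.24, -2.63], [-18.01, -12.59, 4.98]]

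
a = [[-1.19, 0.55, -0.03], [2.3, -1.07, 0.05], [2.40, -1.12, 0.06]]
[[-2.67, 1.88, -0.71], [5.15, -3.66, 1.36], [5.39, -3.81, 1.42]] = a @ [[1.82, -0.53, 0.73],[-0.81, 2.39, 0.29],[1.97, 2.30, -0.08]]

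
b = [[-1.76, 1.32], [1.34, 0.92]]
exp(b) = [[0.71, 1.48], [1.51, 3.72]]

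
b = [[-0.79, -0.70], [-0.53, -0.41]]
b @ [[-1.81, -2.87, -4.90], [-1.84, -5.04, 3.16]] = [[2.72, 5.8, 1.66],[1.71, 3.59, 1.30]]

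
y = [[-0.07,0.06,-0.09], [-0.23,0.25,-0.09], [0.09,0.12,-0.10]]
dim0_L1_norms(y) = [0.39, 0.43, 0.28]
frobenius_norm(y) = 0.42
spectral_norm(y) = 0.37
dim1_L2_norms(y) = [0.13, 0.35, 0.18]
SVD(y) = [[-0.31, -0.08, 0.95], [-0.93, 0.22, -0.29], [-0.19, -0.97, -0.14]] @ diag([0.37447006194562676, 0.17068802046292184, 0.05690142684403983]) @ [[0.59, -0.73, 0.35], [-0.78, -0.39, 0.49], [-0.23, -0.56, -0.80]]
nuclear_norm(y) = 0.60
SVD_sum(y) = [[-0.07, 0.09, -0.04], [-0.2, 0.26, -0.12], [-0.04, 0.05, -0.02]] + [[0.01, 0.01, -0.01], [-0.03, -0.01, 0.02], [0.13, 0.06, -0.08]] + [[-0.01, -0.03, -0.04], [0.00, 0.01, 0.01], [0.00, 0.0, 0.01]]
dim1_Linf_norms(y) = [0.09, 0.25, 0.12]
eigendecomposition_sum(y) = [[(-0.01+0j), (0.02-0j), -0.00+0.00j], [-0.19+0.00j, 0.21-0.00j, (-0.01+0j)], [-0.08+0.00j, 0.09-0.00j, (-0+0j)]] + [[(-0.03+0.07j), 0.02+0.00j, (-0.04-0.02j)],[-0.02+0.06j, (0.02+0j), -0.04-0.02j],[0.09+0.07j, (0.01-0.03j), (-0.05+0.05j)]] + [[-0.03-0.07j, 0.02-0.00j, -0.04+0.02j], [(-0.02-0.06j), (0.02-0j), (-0.04+0.02j)], [(0.09-0.07j), (0.01+0.03j), (-0.05-0.05j)]]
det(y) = 0.00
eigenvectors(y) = [[(0.07+0j), (0.15+0.47j), 0.15-0.47j],[(0.91+0j), 0.16+0.42j, (0.16-0.42j)],[0.40+0.00j, 0.74+0.00j, (0.74-0j)]]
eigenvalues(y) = [(0.19+0j), (-0.06+0.13j), (-0.06-0.13j)]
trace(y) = 0.08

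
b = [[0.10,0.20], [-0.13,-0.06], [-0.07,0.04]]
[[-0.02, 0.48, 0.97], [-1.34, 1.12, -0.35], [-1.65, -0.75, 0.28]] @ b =[[-0.13,  0.01],[-0.26,  -0.35],[-0.09,  -0.27]]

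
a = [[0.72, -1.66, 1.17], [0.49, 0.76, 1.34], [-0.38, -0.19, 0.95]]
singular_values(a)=[2.3, 1.6, 0.69]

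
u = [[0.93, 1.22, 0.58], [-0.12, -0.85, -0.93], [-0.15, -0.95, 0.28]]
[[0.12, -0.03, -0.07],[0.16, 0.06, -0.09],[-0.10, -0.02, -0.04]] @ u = [[0.13, 0.24, 0.08], [0.16, 0.23, 0.01], [-0.08, -0.07, -0.05]]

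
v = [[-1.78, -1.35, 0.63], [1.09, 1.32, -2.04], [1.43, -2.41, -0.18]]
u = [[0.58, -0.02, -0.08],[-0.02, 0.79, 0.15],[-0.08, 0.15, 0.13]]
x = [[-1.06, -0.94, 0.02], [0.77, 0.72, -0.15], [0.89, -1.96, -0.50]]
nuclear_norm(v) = 7.23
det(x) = 0.41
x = v @ u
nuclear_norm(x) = 4.05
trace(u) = 1.50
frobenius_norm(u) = 1.02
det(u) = 0.04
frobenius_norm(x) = 2.83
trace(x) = -0.84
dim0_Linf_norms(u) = [0.58, 0.79, 0.15]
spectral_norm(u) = 0.83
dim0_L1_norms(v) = [4.3, 5.08, 2.85]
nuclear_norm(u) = 1.50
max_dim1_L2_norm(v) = 2.81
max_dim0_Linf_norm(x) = 1.96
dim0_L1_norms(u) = [0.68, 0.96, 0.36]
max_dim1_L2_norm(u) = 0.8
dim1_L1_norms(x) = [2.02, 1.64, 3.35]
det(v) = 10.00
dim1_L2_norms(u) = [0.59, 0.8, 0.21]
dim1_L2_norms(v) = [2.32, 2.66, 2.81]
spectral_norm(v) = 3.43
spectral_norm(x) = 2.33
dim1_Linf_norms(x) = [1.06, 0.77, 1.96]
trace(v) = -0.64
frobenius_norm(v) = 4.51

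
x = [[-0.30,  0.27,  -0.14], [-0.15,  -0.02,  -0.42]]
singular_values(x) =[0.54, 0.3]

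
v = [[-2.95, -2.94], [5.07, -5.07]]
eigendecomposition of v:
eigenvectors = [[(0.17+0.58j),  (0.17-0.58j)], [0.80+0.00j,  (0.8-0j)]]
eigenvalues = [(-4.01+3.71j), (-4.01-3.71j)]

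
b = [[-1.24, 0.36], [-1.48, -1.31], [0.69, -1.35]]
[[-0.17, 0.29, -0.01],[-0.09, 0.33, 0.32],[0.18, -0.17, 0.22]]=b@[[0.12, -0.23, -0.05], [-0.07, 0.01, -0.19]]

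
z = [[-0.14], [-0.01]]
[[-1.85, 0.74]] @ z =[[0.25]]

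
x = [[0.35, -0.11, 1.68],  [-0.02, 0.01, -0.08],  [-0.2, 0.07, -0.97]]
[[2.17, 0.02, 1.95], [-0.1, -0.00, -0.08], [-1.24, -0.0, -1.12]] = x @ [[1.67, 1.37, -1.75], [1.01, 0.83, 1.11], [1.01, -0.22, 1.60]]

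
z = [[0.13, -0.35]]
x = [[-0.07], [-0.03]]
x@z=[[-0.01, 0.02], [-0.00, 0.01]]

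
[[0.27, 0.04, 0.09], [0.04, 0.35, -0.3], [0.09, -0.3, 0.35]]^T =[[0.27, 0.04, 0.09], [0.04, 0.35, -0.3], [0.09, -0.3, 0.35]]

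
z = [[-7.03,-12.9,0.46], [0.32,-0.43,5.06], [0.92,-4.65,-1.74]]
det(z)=-238.406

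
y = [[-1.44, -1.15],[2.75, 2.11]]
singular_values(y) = [3.93, 0.03]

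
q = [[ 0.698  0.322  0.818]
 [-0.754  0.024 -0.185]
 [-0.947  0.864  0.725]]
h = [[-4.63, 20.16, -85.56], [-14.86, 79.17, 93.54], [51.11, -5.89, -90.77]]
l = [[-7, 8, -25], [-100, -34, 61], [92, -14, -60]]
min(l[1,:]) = -100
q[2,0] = -0.947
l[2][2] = -60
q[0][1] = 0.322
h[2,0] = 51.11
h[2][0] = 51.11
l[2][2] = -60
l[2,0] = 92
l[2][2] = -60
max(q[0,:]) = 0.818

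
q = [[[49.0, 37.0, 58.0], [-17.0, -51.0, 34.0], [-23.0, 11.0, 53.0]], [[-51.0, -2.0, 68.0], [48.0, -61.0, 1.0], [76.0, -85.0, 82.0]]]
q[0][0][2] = 58.0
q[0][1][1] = -51.0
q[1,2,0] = 76.0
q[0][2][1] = 11.0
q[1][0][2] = 68.0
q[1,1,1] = -61.0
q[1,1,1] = -61.0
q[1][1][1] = -61.0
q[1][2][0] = 76.0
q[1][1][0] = 48.0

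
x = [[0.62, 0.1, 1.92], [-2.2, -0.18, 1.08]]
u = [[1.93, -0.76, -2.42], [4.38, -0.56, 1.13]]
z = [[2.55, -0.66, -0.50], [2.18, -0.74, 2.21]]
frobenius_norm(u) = 5.56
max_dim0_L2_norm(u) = 4.79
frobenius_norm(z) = 4.17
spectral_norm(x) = 2.50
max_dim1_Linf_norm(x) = 2.2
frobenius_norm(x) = 3.18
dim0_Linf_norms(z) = [2.55, 0.74, 2.21]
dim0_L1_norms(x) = [2.82, 0.28, 3.0]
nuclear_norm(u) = 7.57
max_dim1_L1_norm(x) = 3.46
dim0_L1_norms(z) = [4.73, 1.4, 2.71]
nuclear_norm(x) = 4.47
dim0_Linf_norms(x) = [2.2, 0.18, 1.92]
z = u + x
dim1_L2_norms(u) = [3.19, 4.56]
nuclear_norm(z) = 5.60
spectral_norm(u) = 4.86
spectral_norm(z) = 3.72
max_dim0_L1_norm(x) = 3.0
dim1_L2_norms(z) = [2.68, 3.19]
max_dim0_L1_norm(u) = 6.31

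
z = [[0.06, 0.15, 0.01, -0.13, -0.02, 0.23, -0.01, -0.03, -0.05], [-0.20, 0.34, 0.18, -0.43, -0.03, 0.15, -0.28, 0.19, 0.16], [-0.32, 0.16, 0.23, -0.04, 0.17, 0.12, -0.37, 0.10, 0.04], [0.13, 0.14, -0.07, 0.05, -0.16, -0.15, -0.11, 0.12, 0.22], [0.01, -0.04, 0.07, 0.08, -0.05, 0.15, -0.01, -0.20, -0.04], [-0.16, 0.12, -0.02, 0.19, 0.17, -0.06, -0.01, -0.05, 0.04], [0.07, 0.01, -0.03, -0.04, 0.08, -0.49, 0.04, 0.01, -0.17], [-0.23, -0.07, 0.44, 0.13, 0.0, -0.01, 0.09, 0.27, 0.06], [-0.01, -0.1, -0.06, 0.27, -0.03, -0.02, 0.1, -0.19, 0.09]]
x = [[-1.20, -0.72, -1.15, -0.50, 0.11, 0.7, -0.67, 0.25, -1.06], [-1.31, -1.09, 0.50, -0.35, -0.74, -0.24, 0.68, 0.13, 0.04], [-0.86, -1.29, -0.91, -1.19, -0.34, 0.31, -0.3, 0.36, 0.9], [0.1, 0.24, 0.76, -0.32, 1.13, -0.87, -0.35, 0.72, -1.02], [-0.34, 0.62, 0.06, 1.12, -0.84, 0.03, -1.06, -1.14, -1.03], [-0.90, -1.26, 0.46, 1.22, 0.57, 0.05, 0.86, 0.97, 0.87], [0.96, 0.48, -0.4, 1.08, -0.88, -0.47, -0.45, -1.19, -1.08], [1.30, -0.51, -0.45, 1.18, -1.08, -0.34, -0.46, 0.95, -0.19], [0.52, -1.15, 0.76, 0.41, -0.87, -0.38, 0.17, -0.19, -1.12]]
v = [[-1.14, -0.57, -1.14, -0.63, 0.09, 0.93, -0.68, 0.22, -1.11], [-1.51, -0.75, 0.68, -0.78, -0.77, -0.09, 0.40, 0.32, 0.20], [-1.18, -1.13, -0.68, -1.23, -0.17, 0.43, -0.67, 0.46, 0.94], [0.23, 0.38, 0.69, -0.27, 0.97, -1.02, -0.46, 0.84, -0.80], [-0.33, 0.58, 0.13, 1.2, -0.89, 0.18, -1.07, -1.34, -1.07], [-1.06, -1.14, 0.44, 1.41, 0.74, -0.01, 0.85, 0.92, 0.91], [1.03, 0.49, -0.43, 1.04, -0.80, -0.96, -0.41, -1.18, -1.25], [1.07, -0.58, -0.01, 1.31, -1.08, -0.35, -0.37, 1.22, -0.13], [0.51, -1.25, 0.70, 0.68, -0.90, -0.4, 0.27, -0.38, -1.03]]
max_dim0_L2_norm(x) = 2.78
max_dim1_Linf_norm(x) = 1.31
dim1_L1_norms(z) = [0.69, 1.96, 1.55, 1.15, 0.65, 0.82, 0.94, 1.3, 0.87]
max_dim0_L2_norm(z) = 0.62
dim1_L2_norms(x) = [2.38, 2.09, 2.43, 2.11, 2.44, 2.62, 2.5, 2.44, 2.14]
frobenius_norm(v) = 7.36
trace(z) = 0.97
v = z + x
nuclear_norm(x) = 18.43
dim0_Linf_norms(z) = [0.32, 0.34, 0.44, 0.43, 0.17, 0.49, 0.37, 0.27, 0.22]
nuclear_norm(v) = 19.55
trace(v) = -3.96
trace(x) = -4.93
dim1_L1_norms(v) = [6.51, 5.5, 6.89, 5.66, 6.79, 7.48, 7.59, 6.12, 6.12]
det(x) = -100.52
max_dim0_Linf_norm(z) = 0.49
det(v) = -285.55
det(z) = -0.00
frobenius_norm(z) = 1.47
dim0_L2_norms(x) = [2.78, 2.69, 2.03, 2.71, 2.38, 1.37, 1.85, 2.31, 2.69]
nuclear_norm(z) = 3.56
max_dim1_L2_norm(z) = 0.73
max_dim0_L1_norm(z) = 1.38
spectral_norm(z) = 0.98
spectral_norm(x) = 4.26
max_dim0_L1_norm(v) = 8.55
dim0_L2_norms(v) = [2.95, 2.47, 1.89, 3.05, 2.35, 1.83, 1.88, 2.6, 2.72]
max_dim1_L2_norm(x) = 2.62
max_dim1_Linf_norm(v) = 1.51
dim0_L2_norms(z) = [0.5, 0.46, 0.54, 0.58, 0.31, 0.62, 0.5, 0.46, 0.35]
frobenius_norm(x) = 7.07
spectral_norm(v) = 4.51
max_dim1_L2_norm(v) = 2.75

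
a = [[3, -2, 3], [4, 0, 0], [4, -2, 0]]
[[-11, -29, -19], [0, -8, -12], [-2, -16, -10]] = a @ [[0, -2, -3], [1, 4, -1], [-3, -5, -4]]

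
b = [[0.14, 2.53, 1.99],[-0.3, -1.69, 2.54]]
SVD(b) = [[-0.88, -0.47],[-0.47, 0.88]] @ diag([3.28251356226716, 3.000567398598498]) @ [[0.01,-0.44,-0.90], [-0.11,-0.89,0.43]]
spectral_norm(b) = 3.28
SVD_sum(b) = [[-0.02, 1.26, 2.6], [-0.01, 0.68, 1.39]] + [[0.16, 1.27, -0.61],[-0.29, -2.37, 1.15]]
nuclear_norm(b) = 6.28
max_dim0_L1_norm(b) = 4.53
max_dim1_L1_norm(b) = 4.66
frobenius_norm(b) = 4.45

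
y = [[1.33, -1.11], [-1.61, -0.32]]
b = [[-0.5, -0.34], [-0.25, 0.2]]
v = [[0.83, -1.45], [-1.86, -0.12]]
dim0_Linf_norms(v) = [1.86, 1.45]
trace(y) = 1.01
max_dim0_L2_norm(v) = 2.04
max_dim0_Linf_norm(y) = 1.61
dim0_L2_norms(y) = [2.09, 1.16]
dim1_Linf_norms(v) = [1.45, 1.86]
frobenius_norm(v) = 2.50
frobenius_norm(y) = 2.39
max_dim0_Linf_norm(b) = 0.5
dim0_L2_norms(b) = [0.56, 0.39]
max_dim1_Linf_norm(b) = 0.5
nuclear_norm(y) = 3.18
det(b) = -0.18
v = b + y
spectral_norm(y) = 2.15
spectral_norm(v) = 2.13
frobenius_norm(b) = 0.68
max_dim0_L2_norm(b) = 0.56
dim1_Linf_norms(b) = [0.5, 0.25]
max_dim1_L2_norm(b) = 0.6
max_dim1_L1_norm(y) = 2.44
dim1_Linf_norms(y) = [1.33, 1.61]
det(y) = -2.21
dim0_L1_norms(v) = [2.69, 1.57]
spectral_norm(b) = 0.61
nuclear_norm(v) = 3.44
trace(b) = -0.30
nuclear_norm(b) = 0.92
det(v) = -2.80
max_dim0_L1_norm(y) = 2.94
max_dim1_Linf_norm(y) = 1.61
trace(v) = 0.71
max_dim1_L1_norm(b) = 0.84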